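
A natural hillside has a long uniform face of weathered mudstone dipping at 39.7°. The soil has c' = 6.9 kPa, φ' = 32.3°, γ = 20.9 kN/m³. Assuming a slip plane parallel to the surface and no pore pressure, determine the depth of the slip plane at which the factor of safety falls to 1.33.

Setting FS = 1.33 in FS = [c' + γz cos²β tanφ'] / [γz sinβ cosβ] and solving for z:
z = c' / [γ cosβ (FS·sinβ − cosβ·tanφ')]
  = 6.9 / [20.9·cos39.7°·(1.33·sin39.7° − cos39.7°·tan32.3°)]
  = 6.9 / [20.9·0.7694·(1.33·0.6388 − 0.7694·0.6322)]
  = 6.9 / 5.8399 = 1.182 m

z = 1.18 m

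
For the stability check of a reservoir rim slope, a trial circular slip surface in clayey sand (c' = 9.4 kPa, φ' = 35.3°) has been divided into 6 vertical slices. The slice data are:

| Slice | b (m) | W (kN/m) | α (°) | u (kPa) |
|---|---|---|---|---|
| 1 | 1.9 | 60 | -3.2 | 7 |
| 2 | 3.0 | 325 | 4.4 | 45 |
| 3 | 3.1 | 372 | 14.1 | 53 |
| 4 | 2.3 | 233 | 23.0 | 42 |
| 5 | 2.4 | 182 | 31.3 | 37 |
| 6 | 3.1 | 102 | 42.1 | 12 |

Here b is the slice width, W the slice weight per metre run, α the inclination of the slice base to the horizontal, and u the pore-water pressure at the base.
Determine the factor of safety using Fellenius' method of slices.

FS = 1.64

Ordinary method of slices: FS = Σ[c'·Δl_i + (W_i cosα_i − u_i·Δl_i)·tanφ'] / Σ W_i sinα_i, with Δl_i = b_i / cosα_i.
Slice 1: Δl = 1.9/cos(-3.2°) = 1.903 m; N'_1 = 60·cos(-3.2°) − 7·1.903 = 46.6; c'Δl = 17.89; W sinα = -3.3
Slice 2: Δl = 3.0/cos4.4° = 3.009 m; N'_2 = 325·cos4.4° − 45·3.009 = 188.6; c'Δl = 28.28; W sinα = 24.9
Slice 3: Δl = 3.1/cos14.1° = 3.196 m; N'_3 = 372·cos14.1° − 53·3.196 = 191.4; c'Δl = 30.05; W sinα = 90.6
Slice 4: Δl = 2.3/cos23.0° = 2.499 m; N'_4 = 233·cos23.0° − 42·2.499 = 109.5; c'Δl = 23.49; W sinα = 91.0
Slice 5: Δl = 2.4/cos31.3° = 2.809 m; N'_5 = 182·cos31.3° − 37·2.809 = 51.6; c'Δl = 26.40; W sinα = 94.6
Slice 6: Δl = 3.1/cos42.1° = 4.178 m; N'_6 = 102·cos42.1° − 12·4.178 = 25.5; c'Δl = 39.27; W sinα = 68.4
Σc'Δl = 165.4 kN/m; ΣN' = 613.3 kN/m; ΣW sinα = 366.2 kN/m
Resisting = 165.4 + 613.3·tan35.3° = 165.4 + 434.2 = 599.6 kN/m
FS = 599.6 / 366.2 = 1.637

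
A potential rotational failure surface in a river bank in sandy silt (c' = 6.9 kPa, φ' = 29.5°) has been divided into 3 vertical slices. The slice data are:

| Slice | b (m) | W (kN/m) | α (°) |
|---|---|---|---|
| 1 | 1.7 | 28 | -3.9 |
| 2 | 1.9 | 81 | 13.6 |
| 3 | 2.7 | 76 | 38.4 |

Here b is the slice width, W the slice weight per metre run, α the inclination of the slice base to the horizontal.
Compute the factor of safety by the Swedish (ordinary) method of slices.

Ordinary method of slices: FS = Σ[c'·Δl_i + (W_i cosα_i)·tanφ'] / Σ W_i sinα_i, with Δl_i = b_i / cosα_i.
Slice 1: Δl = 1.7/cos(-3.9°) = 1.704 m; N'_1 = 28·cos(-3.9°) = 27.9; c'Δl = 11.76; W sinα = -1.9
Slice 2: Δl = 1.9/cos13.6° = 1.955 m; N'_2 = 81·cos13.6° = 78.7; c'Δl = 13.49; W sinα = 19.0
Slice 3: Δl = 2.7/cos38.4° = 3.445 m; N'_3 = 76·cos38.4° = 59.6; c'Δl = 23.77; W sinα = 47.2
Σc'Δl = 49.0 kN/m; ΣN' = 166.2 kN/m; ΣW sinα = 64.3 kN/m
Resisting = 49.0 + 166.2·tan29.5° = 49.0 + 94.0 = 143.1 kN/m
FS = 143.1 / 64.3 = 2.223

FS = 2.22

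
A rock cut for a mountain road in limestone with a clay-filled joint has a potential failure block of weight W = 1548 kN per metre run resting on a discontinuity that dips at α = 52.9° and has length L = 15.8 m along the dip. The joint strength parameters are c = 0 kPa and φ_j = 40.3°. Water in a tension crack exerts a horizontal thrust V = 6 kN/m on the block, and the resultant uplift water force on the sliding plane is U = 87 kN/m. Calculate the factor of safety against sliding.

FS = 0.58

Resolving the block weight along and normal to the plane and applying the Mohr–Coulomb strength on the joint:
N' = W cosα − U − V sinα = 1548·cos52.9° − 87 − 6·sin52.9° = 842.0 kN/m
Driving force T = W sinα + V cosα = 1548·sin52.9° + 6·cos52.9° = 1238.3 kN/m
Resisting force R = c·L + N'·tanφ_j = 0·15.8 + 842.0·tan40.3° = 0.0 + 714.1 = 714.1 kN/m
FS = R / T = 714.1 / 1238.3 = 0.577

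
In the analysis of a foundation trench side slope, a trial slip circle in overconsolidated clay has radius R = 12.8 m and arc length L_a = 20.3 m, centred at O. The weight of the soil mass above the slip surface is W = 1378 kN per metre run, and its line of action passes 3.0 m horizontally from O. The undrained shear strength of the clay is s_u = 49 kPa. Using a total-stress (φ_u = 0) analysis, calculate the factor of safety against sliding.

Taking moments about the centre O, the resisting moment is provided by the undrained shear strength acting along the arc:
M_R = s_u·L_a·R = 49·20.30·12.8 = 12732.2 kN·m/m
M_D = W·d = 1378·3.0 = 4134.0 kN·m/m
FS = M_R / M_D = 12732.2 / 4134.0 = 3.080

FS = 3.08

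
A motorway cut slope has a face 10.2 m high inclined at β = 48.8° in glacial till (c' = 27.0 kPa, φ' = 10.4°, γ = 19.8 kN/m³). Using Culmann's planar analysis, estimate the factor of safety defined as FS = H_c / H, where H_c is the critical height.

FS = 1.83

H_c = (4c'/γ) · sinβ cosφ' / [1 − cos(β − φ')]
    = (4·27.0/19.8) · sin48.8°·cos10.4° / [1 − cos38.4°]
    = 5.455 · 0.7401 / 0.2163 = 18.66 m
FS = H_c / H = 18.66 / 10.2 = 1.830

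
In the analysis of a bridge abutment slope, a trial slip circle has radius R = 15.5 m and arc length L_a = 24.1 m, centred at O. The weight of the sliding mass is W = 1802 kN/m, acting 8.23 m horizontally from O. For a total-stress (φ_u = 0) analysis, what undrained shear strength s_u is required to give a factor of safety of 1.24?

s_u = 49.2 kPa

FS = s_u·L_a·R / (W·d), so s_u = FS·W·d / (L_a·R).
s_u = 1.24·1802·8.23 / (24.10·15.5) = 18389.8 / 373.55 = 49.23 kPa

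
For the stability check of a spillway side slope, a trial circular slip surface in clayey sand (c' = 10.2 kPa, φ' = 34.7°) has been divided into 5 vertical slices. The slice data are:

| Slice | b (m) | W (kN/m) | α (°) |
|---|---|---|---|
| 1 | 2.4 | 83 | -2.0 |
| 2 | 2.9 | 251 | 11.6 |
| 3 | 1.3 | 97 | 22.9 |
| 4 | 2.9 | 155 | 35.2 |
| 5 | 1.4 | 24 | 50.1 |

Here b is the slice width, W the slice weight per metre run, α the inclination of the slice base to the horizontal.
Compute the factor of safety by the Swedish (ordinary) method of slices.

FS = 2.67

Ordinary method of slices: FS = Σ[c'·Δl_i + (W_i cosα_i)·tanφ'] / Σ W_i sinα_i, with Δl_i = b_i / cosα_i.
Slice 1: Δl = 2.4/cos(-2.0°) = 2.401 m; N'_1 = 83·cos(-2.0°) = 82.9; c'Δl = 24.49; W sinα = -2.9
Slice 2: Δl = 2.9/cos11.6° = 2.960 m; N'_2 = 251·cos11.6° = 245.9; c'Δl = 30.20; W sinα = 50.5
Slice 3: Δl = 1.3/cos22.9° = 1.411 m; N'_3 = 97·cos22.9° = 89.4; c'Δl = 14.39; W sinα = 37.7
Slice 4: Δl = 2.9/cos35.2° = 3.549 m; N'_4 = 155·cos35.2° = 126.7; c'Δl = 36.20; W sinα = 89.3
Slice 5: Δl = 1.4/cos50.1° = 2.183 m; N'_5 = 24·cos50.1° = 15.4; c'Δl = 22.26; W sinα = 18.4
Σc'Δl = 127.5 kN/m; ΣN' = 560.2 kN/m; ΣW sinα = 193.1 kN/m
Resisting = 127.5 + 560.2·tan34.7° = 127.5 + 387.9 = 515.5 kN/m
FS = 515.5 / 193.1 = 2.670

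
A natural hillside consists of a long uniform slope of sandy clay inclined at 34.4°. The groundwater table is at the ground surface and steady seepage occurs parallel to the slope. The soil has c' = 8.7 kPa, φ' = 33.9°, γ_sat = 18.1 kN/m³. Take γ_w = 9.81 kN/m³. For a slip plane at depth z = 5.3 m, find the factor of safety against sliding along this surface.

With seepage parallel to the slope and the water table at the surface, the effective normal stress on the slip plane uses the buoyant unit weight γ' = γ_sat − γ_w while the driving shear stress uses γ_sat:
FS = [c' + γ' z cos²β tanφ'] / [γ_sat z sinβ cosβ]
γ' = 18.1 − 9.81 = 8.29 kN/m³
Numerator = 8.7 + 8.29·5.3·cos²34.4°·tan33.9° = 8.7 + 8.29·5.3·0.6808·0.6720 = 28.801 kPa
Denominator = 18.1·5.3·sin34.4°·cos34.4° = 18.1·5.3·0.5650·0.8251 = 44.719 kPa
FS = 28.801 / 44.719 = 0.644

FS = 0.64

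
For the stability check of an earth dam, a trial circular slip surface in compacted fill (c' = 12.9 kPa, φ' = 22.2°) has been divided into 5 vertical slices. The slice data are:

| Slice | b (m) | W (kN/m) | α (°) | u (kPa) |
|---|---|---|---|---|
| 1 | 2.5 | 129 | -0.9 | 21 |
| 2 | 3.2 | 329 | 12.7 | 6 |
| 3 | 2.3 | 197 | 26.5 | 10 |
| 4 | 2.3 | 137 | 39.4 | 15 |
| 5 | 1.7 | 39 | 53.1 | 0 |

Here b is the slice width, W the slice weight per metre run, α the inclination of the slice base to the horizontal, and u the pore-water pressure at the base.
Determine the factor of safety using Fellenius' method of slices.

FS = 1.57

Ordinary method of slices: FS = Σ[c'·Δl_i + (W_i cosα_i − u_i·Δl_i)·tanφ'] / Σ W_i sinα_i, with Δl_i = b_i / cosα_i.
Slice 1: Δl = 2.5/cos(-0.9°) = 2.500 m; N'_1 = 129·cos(-0.9°) − 21·2.500 = 76.5; c'Δl = 32.25; W sinα = -2.0
Slice 2: Δl = 3.2/cos12.7° = 3.280 m; N'_2 = 329·cos12.7° − 6·3.280 = 301.3; c'Δl = 42.32; W sinα = 72.3
Slice 3: Δl = 2.3/cos26.5° = 2.570 m; N'_3 = 197·cos26.5° − 10·2.570 = 150.6; c'Δl = 33.15; W sinα = 87.9
Slice 4: Δl = 2.3/cos39.4° = 2.976 m; N'_4 = 137·cos39.4° − 15·2.976 = 61.2; c'Δl = 38.40; W sinα = 87.0
Slice 5: Δl = 1.7/cos53.1° = 2.831 m; N'_5 = 39·cos53.1° − 0·2.831 = 23.4; c'Δl = 36.52; W sinα = 31.2
Σc'Δl = 182.6 kN/m; ΣN' = 613.0 kN/m; ΣW sinα = 276.3 kN/m
Resisting = 182.6 + 613.0·tan22.2° = 182.6 + 250.2 = 432.8 kN/m
FS = 432.8 / 276.3 = 1.566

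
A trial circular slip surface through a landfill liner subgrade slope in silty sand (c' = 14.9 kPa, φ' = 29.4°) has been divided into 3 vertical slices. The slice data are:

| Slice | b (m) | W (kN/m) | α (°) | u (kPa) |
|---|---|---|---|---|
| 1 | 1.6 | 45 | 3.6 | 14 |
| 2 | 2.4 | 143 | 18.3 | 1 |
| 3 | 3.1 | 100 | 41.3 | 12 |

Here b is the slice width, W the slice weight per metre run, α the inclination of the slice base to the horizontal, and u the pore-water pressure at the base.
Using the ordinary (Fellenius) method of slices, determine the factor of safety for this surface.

FS = 1.98

Ordinary method of slices: FS = Σ[c'·Δl_i + (W_i cosα_i − u_i·Δl_i)·tanφ'] / Σ W_i sinα_i, with Δl_i = b_i / cosα_i.
Slice 1: Δl = 1.6/cos3.6° = 1.603 m; N'_1 = 45·cos3.6° − 14·1.603 = 22.5; c'Δl = 23.89; W sinα = 2.8
Slice 2: Δl = 2.4/cos18.3° = 2.528 m; N'_2 = 143·cos18.3° − 1·2.528 = 133.2; c'Δl = 37.66; W sinα = 44.9
Slice 3: Δl = 3.1/cos41.3° = 4.126 m; N'_3 = 100·cos41.3° − 12·4.126 = 25.6; c'Δl = 61.48; W sinα = 66.0
Σc'Δl = 123.0 kN/m; ΣN' = 181.3 kN/m; ΣW sinα = 113.7 kN/m
Resisting = 123.0 + 181.3·tan29.4° = 123.0 + 102.2 = 225.2 kN/m
FS = 225.2 / 113.7 = 1.980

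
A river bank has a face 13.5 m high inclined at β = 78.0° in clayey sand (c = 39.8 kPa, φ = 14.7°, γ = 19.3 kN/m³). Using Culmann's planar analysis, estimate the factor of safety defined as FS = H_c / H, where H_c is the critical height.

H_c = (4c/γ) · sinβ cosφ / [1 − cos(β − φ)]
    = (4·39.8/19.3) · sin78.0°·cos14.7° / [1 − cos63.3°]
    = 8.249 · 0.9461 / 0.5507 = 14.17 m
FS = H_c / H = 14.17 / 13.5 = 1.050

FS = 1.05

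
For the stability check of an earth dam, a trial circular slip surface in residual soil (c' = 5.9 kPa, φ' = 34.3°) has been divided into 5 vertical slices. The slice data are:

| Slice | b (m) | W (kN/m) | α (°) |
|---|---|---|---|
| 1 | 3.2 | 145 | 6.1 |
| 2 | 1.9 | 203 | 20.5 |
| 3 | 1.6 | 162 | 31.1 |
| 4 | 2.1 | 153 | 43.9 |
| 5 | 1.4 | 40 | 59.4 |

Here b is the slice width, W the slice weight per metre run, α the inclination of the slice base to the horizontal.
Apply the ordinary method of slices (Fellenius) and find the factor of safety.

FS = 1.57

Ordinary method of slices: FS = Σ[c'·Δl_i + (W_i cosα_i)·tanφ'] / Σ W_i sinα_i, with Δl_i = b_i / cosα_i.
Slice 1: Δl = 3.2/cos6.1° = 3.218 m; N'_1 = 145·cos6.1° = 144.2; c'Δl = 18.99; W sinα = 15.4
Slice 2: Δl = 1.9/cos20.5° = 2.028 m; N'_2 = 203·cos20.5° = 190.1; c'Δl = 11.97; W sinα = 71.1
Slice 3: Δl = 1.6/cos31.1° = 1.869 m; N'_3 = 162·cos31.1° = 138.7; c'Δl = 11.02; W sinα = 83.7
Slice 4: Δl = 2.1/cos43.9° = 2.914 m; N'_4 = 153·cos43.9° = 110.2; c'Δl = 17.20; W sinα = 106.1
Slice 5: Δl = 1.4/cos59.4° = 2.750 m; N'_5 = 40·cos59.4° = 20.4; c'Δl = 16.23; W sinα = 34.4
Σc'Δl = 75.4 kN/m; ΣN' = 603.6 kN/m; ΣW sinα = 310.7 kN/m
Resisting = 75.4 + 603.6·tan34.3° = 75.4 + 411.8 = 487.2 kN/m
FS = 487.2 / 310.7 = 1.568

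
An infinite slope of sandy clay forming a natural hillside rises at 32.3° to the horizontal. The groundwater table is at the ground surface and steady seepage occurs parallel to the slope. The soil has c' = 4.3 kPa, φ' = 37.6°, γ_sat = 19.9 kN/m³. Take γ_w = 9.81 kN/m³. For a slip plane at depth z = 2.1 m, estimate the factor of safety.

FS = 0.85

With seepage parallel to the slope and the water table at the surface, the effective normal stress on the slip plane uses the buoyant unit weight γ' = γ_sat − γ_w while the driving shear stress uses γ_sat:
FS = [c' + γ' z cos²β tanφ'] / [γ_sat z sinβ cosβ]
γ' = 19.9 − 9.81 = 10.09 kN/m³
Numerator = 4.3 + 10.09·2.1·cos²32.3°·tan37.6° = 4.3 + 10.09·2.1·0.7145·0.7701 = 15.958 kPa
Denominator = 19.9·2.1·sin32.3°·cos32.3° = 19.9·2.1·0.5344·0.8453 = 18.875 kPa
FS = 15.958 / 18.875 = 0.845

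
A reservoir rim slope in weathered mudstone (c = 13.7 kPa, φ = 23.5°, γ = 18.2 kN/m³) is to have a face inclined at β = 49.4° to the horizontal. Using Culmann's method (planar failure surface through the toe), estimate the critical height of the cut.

Culmann's analysis gives the critical failure plane at α_cr = (β + φ)/2 = (49.4 + 23.5)/2 = 36.5°, and the critical height
H_c = (4c/γ) · sinβ cosφ / [1 − cos(β − φ)]
    = (4·13.7/18.2) · sin49.4°·cos23.5° / [1 − cos(25.9°)]
    = 3.011 · 0.7593·0.9171 / [1 − 0.8996]
    = 3.011 · 0.6963 / 0.1004
    = 20.87 m

H_c = 20.87 m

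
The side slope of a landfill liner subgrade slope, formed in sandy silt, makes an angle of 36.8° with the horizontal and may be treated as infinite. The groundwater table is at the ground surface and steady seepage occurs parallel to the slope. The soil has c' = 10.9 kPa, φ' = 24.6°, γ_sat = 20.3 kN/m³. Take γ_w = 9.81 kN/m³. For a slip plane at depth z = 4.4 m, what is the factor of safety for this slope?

FS = 0.57

With seepage parallel to the slope and the water table at the surface, the effective normal stress on the slip plane uses the buoyant unit weight γ' = γ_sat − γ_w while the driving shear stress uses γ_sat:
FS = [c' + γ' z cos²β tanφ'] / [γ_sat z sinβ cosβ]
γ' = 20.3 − 9.81 = 10.49 kN/m³
Numerator = 10.9 + 10.49·4.4·cos²36.8°·tan24.6° = 10.9 + 10.49·4.4·0.6412·0.4578 = 24.449 kPa
Denominator = 20.3·4.4·sin36.8°·cos36.8° = 20.3·4.4·0.5990·0.8007 = 42.843 kPa
FS = 24.449 / 42.843 = 0.571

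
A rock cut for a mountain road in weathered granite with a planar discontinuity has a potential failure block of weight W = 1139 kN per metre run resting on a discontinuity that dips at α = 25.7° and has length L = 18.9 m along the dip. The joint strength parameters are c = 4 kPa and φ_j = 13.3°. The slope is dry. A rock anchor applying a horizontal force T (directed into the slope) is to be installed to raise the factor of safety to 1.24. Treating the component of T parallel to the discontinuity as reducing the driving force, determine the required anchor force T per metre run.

T = 241 kN/m

Resolving forces along and normal to the sliding plane, with the horizontal anchor force T adding T·sinα to the effective normal force and T·cosα acting up the plane against the driving force:
FS = [cL + (W cosα + T sinα) tanφ_j] / [W sinα − T cosα]
Without the anchor: N' = 1026.3 kN/m, driving T_d = 493.9 kN/m, resisting R = 4·18.9 + 1026.3·tan13.3° = 318.2 kN/m, FS = 0.64.
Setting FS = 1.24 and solving for T:
1.24·(493.9 − T cos25.7°) = 318.2 + T sin25.7°·tan13.3°
T·(sin25.7°·tan13.3° + 1.24·cos25.7°) = 1.24·493.9 − 318.2
T·(0.4337·0.2364 + 1.24·0.9011) = 612.5 − 318.2 = 294.3
T·1.2198 = 294.3
T = 241.2 kN/m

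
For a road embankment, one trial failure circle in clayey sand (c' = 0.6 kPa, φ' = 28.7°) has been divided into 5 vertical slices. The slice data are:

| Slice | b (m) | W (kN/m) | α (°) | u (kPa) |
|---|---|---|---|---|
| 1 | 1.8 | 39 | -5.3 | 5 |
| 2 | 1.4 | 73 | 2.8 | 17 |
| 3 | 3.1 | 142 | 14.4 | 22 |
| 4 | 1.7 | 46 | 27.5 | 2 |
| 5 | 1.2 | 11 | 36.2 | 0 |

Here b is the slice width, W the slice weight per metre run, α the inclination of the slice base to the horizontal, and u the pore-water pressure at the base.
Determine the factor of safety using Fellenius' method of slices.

FS = 1.76

Ordinary method of slices: FS = Σ[c'·Δl_i + (W_i cosα_i − u_i·Δl_i)·tanφ'] / Σ W_i sinα_i, with Δl_i = b_i / cosα_i.
Slice 1: Δl = 1.8/cos(-5.3°) = 1.808 m; N'_1 = 39·cos(-5.3°) − 5·1.808 = 29.8; c'Δl = 1.08; W sinα = -3.6
Slice 2: Δl = 1.4/cos2.8° = 1.402 m; N'_2 = 73·cos2.8° − 17·1.402 = 49.1; c'Δl = 0.84; W sinα = 3.6
Slice 3: Δl = 3.1/cos14.4° = 3.201 m; N'_3 = 142·cos14.4° − 22·3.201 = 67.1; c'Δl = 1.92; W sinα = 35.3
Slice 4: Δl = 1.7/cos27.5° = 1.917 m; N'_4 = 46·cos27.5° − 2·1.917 = 37.0; c'Δl = 1.15; W sinα = 21.2
Slice 5: Δl = 1.2/cos36.2° = 1.487 m; N'_5 = 11·cos36.2° − 0·1.487 = 8.9; c'Δl = 0.89; W sinα = 6.5
Σc'Δl = 5.9 kN/m; ΣN' = 191.9 kN/m; ΣW sinα = 63.0 kN/m
Resisting = 5.9 + 191.9·tan28.7° = 5.9 + 105.0 = 110.9 kN/m
FS = 110.9 / 63.0 = 1.760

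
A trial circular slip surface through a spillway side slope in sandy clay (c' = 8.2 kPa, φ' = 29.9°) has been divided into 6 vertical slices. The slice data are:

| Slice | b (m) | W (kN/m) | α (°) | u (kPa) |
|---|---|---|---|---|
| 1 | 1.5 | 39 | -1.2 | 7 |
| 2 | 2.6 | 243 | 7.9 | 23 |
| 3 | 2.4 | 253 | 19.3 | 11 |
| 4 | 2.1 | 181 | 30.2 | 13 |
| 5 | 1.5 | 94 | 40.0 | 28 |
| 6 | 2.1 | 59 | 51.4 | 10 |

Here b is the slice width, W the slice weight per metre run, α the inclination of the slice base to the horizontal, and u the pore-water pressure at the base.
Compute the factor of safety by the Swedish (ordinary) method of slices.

Ordinary method of slices: FS = Σ[c'·Δl_i + (W_i cosα_i − u_i·Δl_i)·tanφ'] / Σ W_i sinα_i, with Δl_i = b_i / cosα_i.
Slice 1: Δl = 1.5/cos(-1.2°) = 1.500 m; N'_1 = 39·cos(-1.2°) − 7·1.500 = 28.5; c'Δl = 12.30; W sinα = -0.8
Slice 2: Δl = 2.6/cos7.9° = 2.625 m; N'_2 = 243·cos7.9° − 23·2.625 = 180.3; c'Δl = 21.52; W sinα = 33.4
Slice 3: Δl = 2.4/cos19.3° = 2.543 m; N'_3 = 253·cos19.3° − 11·2.543 = 210.8; c'Δl = 20.85; W sinα = 83.6
Slice 4: Δl = 2.1/cos30.2° = 2.430 m; N'_4 = 181·cos30.2° − 13·2.430 = 124.8; c'Δl = 19.92; W sinα = 91.0
Slice 5: Δl = 1.5/cos40.0° = 1.958 m; N'_5 = 94·cos40.0° − 28·1.958 = 17.2; c'Δl = 16.06; W sinα = 60.4
Slice 6: Δl = 2.1/cos51.4° = 3.366 m; N'_6 = 59·cos51.4° − 10·3.366 = 3.1; c'Δl = 27.60; W sinα = 46.1
Σc'Δl = 118.3 kN/m; ΣN' = 564.8 kN/m; ΣW sinα = 313.8 kN/m
Resisting = 118.3 + 564.8·tan29.9° = 118.3 + 324.8 = 443.0 kN/m
FS = 443.0 / 313.8 = 1.412

FS = 1.41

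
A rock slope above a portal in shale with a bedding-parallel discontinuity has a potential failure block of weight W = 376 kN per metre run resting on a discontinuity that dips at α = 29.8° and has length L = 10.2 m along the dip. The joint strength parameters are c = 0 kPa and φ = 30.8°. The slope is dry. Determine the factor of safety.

Resolving the block weight along and normal to the plane and applying the Mohr–Coulomb strength on the joint:
N' = W cosα = 376·cos29.8° = 326.3 kN/m
Driving force T = W sinα = 376·sin29.8° = 186.9 kN/m
Resisting force R = c·L + N'·tanφ = 0·10.2 + 326.3·tan30.8° = 0.0 + 194.5 = 194.5 kN/m
FS = R / T = 194.5 / 186.9 = 1.041

FS = 1.04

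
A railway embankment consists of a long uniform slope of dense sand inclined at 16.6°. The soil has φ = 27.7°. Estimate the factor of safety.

For a dry cohesionless infinite slope the factor of safety is FS = tanφ / tanβ.
FS = tan27.7° / tan16.6° = 0.5250 / 0.2981 = 1.761

FS = 1.76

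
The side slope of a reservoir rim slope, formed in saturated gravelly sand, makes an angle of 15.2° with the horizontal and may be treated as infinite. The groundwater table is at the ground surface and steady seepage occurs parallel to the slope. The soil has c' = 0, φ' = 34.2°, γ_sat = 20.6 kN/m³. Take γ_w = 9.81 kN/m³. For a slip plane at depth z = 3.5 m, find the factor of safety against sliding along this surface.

With seepage parallel to the slope and the water table at the surface, the effective normal stress on the slip plane uses the buoyant unit weight γ' = γ_sat − γ_w while the driving shear stress uses γ_sat:
FS = [c' + γ' z cos²β tanφ'] / [γ_sat z sinβ cosβ]
(For c' = 0 this reduces to FS = (γ'/γ_sat)·tanφ'/tanβ.)
γ' = 20.6 − 9.81 = 10.79 kN/m³
Numerator = 0.0 + 10.79·3.5·cos²15.2°·tan34.2° = 0.0 + 10.79·3.5·0.9313·0.6796 = 23.901 kPa
Denominator = 20.6·3.5·sin15.2°·cos15.2° = 20.6·3.5·0.2622·0.9650 = 18.243 kPa
FS = 23.901 / 18.243 = 1.310

FS = 1.31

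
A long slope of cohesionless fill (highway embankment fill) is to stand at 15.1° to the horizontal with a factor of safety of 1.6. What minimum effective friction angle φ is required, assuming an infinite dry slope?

FS = tanφ/tanβ ⇒ tanφ = FS · tanβ = 1.6 · tan15.1° = 0.4317
φ = arctan(0.4317) = 23.35°

φ = 23.4°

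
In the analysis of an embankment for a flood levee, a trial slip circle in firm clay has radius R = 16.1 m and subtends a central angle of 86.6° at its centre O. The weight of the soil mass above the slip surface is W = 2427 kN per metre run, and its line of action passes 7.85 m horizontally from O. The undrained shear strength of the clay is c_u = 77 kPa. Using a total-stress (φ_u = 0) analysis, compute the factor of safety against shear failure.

FS = 1.58

Taking moments about the centre O, the resisting moment is provided by the undrained shear strength acting along the arc:
Arc length L_a = R·θ = 16.1·(86.6°·π/180) = 16.1·1.5115 = 24.33 m
M_R = c_u·L_a·R = 77·24.33·16.1 = 30167.4 kN·m/m
M_D = W·d = 2427·7.85 = 19052.0 kN·m/m
FS = M_R / M_D = 30167.4 / 19052.0 = 1.583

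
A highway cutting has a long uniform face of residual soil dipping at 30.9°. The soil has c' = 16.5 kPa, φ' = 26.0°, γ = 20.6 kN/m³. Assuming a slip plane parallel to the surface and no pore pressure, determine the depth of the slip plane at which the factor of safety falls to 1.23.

z = 4.38 m

Setting FS = 1.23 in FS = [c' + γz cos²β tanφ'] / [γz sinβ cosβ] and solving for z:
z = c' / [γ cosβ (FS·sinβ − cosβ·tanφ')]
  = 16.5 / [20.6·cos30.9°·(1.23·sin30.9° − cos30.9°·tan26.0°)]
  = 16.5 / [20.6·0.8581·(1.23·0.5135 − 0.8581·0.4877)]
  = 16.5 / 3.7677 = 4.379 m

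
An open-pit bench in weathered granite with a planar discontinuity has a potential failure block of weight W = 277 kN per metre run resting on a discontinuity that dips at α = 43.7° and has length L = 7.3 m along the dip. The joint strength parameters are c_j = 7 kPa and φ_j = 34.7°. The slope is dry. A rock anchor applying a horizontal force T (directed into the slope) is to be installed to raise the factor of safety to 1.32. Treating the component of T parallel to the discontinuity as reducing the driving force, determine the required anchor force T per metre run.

T = 44 kN/m

Resolving forces along and normal to the sliding plane, with the horizontal anchor force T adding T·sinα to the effective normal force and T·cosα acting up the plane against the driving force:
FS = [c_jL + (W cosα + T sinα) tanφ_j] / [W sinα − T cosα]
Without the anchor: N' = 200.3 kN/m, driving T_d = 191.4 kN/m, resisting R = 7·7.3 + 200.3·tan34.7° = 189.8 kN/m, FS = 0.99.
Setting FS = 1.32 and solving for T:
1.32·(191.4 − T cos43.7°) = 189.8 + T sin43.7°·tan34.7°
T·(sin43.7°·tan34.7° + 1.32·cos43.7°) = 1.32·191.4 − 189.8
T·(0.6909·0.6924 + 1.32·0.7230) = 252.6 − 189.8 = 62.8
T·1.4327 = 62.8
T = 43.9 kN/m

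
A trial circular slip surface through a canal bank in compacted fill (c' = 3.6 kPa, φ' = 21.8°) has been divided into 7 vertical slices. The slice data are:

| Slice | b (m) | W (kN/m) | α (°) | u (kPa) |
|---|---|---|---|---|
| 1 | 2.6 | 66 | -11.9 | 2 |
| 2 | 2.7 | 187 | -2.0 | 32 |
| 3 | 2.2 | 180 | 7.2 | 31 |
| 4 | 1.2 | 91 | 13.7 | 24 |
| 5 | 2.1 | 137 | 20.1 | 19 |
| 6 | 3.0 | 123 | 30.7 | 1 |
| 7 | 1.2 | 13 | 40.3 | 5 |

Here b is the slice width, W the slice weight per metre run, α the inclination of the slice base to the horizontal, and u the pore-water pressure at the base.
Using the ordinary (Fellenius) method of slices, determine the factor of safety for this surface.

FS = 1.87

Ordinary method of slices: FS = Σ[c'·Δl_i + (W_i cosα_i − u_i·Δl_i)·tanφ'] / Σ W_i sinα_i, with Δl_i = b_i / cosα_i.
Slice 1: Δl = 2.6/cos(-11.9°) = 2.657 m; N'_1 = 66·cos(-11.9°) − 2·2.657 = 59.3; c'Δl = 9.57; W sinα = -13.6
Slice 2: Δl = 2.7/cos(-2.0°) = 2.702 m; N'_2 = 187·cos(-2.0°) − 32·2.702 = 100.4; c'Δl = 9.73; W sinα = -6.5
Slice 3: Δl = 2.2/cos7.2° = 2.217 m; N'_3 = 180·cos7.2° − 31·2.217 = 109.8; c'Δl = 7.98; W sinα = 22.6
Slice 4: Δl = 1.2/cos13.7° = 1.235 m; N'_4 = 91·cos13.7° − 24·1.235 = 58.8; c'Δl = 4.45; W sinα = 21.6
Slice 5: Δl = 2.1/cos20.1° = 2.236 m; N'_5 = 137·cos20.1° − 19·2.236 = 86.2; c'Δl = 8.05; W sinα = 47.1
Slice 6: Δl = 3.0/cos30.7° = 3.489 m; N'_6 = 123·cos30.7° − 1·3.489 = 102.3; c'Δl = 12.56; W sinα = 62.8
Slice 7: Δl = 1.2/cos40.3° = 1.573 m; N'_7 = 13·cos40.3° − 5·1.573 = 2.0; c'Δl = 5.66; W sinα = 8.4
Σc'Δl = 58.0 kN/m; ΣN' = 518.8 kN/m; ΣW sinα = 142.3 kN/m
Resisting = 58.0 + 518.8·tan21.8° = 58.0 + 207.5 = 265.5 kN/m
FS = 265.5 / 142.3 = 1.866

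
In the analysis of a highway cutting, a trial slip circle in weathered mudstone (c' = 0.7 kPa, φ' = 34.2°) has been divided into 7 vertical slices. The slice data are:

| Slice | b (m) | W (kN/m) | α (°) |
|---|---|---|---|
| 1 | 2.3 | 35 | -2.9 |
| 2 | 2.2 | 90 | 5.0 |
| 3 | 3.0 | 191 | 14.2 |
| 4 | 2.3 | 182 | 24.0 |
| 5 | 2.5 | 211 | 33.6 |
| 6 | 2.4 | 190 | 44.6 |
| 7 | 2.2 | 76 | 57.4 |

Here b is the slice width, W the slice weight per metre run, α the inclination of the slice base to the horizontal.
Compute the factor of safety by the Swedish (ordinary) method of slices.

Ordinary method of slices: FS = Σ[c'·Δl_i + (W_i cosα_i)·tanφ'] / Σ W_i sinα_i, with Δl_i = b_i / cosα_i.
Slice 1: Δl = 2.3/cos(-2.9°) = 2.303 m; N'_1 = 35·cos(-2.9°) = 35.0; c'Δl = 1.61; W sinα = -1.8
Slice 2: Δl = 2.2/cos5.0° = 2.208 m; N'_2 = 90·cos5.0° = 89.7; c'Δl = 1.55; W sinα = 7.8
Slice 3: Δl = 3.0/cos14.2° = 3.095 m; N'_3 = 191·cos14.2° = 185.2; c'Δl = 2.17; W sinα = 46.9
Slice 4: Δl = 2.3/cos24.0° = 2.518 m; N'_4 = 182·cos24.0° = 166.3; c'Δl = 1.76; W sinα = 74.0
Slice 5: Δl = 2.5/cos33.6° = 3.001 m; N'_5 = 211·cos33.6° = 175.7; c'Δl = 2.10; W sinα = 116.8
Slice 6: Δl = 2.4/cos44.6° = 3.371 m; N'_6 = 190·cos44.6° = 135.3; c'Δl = 2.36; W sinα = 133.4
Slice 7: Δl = 2.2/cos57.4° = 4.083 m; N'_7 = 76·cos57.4° = 40.9; c'Δl = 2.86; W sinα = 64.0
Σc'Δl = 14.4 kN/m; ΣN' = 828.0 kN/m; ΣW sinα = 441.2 kN/m
Resisting = 14.4 + 828.0·tan34.2° = 14.4 + 562.7 = 577.1 kN/m
FS = 577.1 / 441.2 = 1.308

FS = 1.31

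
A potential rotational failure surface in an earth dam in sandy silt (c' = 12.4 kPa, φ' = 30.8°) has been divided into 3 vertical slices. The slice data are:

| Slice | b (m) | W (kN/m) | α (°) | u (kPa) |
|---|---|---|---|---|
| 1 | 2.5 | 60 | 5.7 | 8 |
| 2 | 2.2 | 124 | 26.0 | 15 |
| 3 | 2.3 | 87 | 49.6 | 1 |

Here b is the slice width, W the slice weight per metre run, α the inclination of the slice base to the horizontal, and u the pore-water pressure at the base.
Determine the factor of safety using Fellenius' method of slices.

FS = 1.62

Ordinary method of slices: FS = Σ[c'·Δl_i + (W_i cosα_i − u_i·Δl_i)·tanφ'] / Σ W_i sinα_i, with Δl_i = b_i / cosα_i.
Slice 1: Δl = 2.5/cos5.7° = 2.512 m; N'_1 = 60·cos5.7° − 8·2.512 = 39.6; c'Δl = 31.15; W sinα = 6.0
Slice 2: Δl = 2.2/cos26.0° = 2.448 m; N'_2 = 124·cos26.0° − 15·2.448 = 74.7; c'Δl = 30.35; W sinα = 54.4
Slice 3: Δl = 2.3/cos49.6° = 3.549 m; N'_3 = 87·cos49.6° − 1·3.549 = 52.8; c'Δl = 44.00; W sinα = 66.3
Σc'Δl = 105.5 kN/m; ΣN' = 167.2 kN/m; ΣW sinα = 126.6 kN/m
Resisting = 105.5 + 167.2·tan30.8° = 105.5 + 99.7 = 205.2 kN/m
FS = 205.2 / 126.6 = 1.621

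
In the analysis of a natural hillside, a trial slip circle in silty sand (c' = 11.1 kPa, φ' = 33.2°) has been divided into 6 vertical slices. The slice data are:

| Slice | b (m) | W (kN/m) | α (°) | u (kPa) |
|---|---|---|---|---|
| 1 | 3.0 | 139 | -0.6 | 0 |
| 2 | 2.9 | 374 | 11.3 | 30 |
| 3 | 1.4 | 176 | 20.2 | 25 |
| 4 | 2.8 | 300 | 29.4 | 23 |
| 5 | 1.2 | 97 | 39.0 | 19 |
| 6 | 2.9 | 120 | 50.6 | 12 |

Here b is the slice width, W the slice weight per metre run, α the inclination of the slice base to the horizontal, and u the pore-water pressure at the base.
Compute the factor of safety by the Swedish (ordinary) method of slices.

FS = 1.64

Ordinary method of slices: FS = Σ[c'·Δl_i + (W_i cosα_i − u_i·Δl_i)·tanφ'] / Σ W_i sinα_i, with Δl_i = b_i / cosα_i.
Slice 1: Δl = 3.0/cos(-0.6°) = 3.000 m; N'_1 = 139·cos(-0.6°) − 0·3.000 = 139.0; c'Δl = 33.30; W sinα = -1.5
Slice 2: Δl = 2.9/cos11.3° = 2.957 m; N'_2 = 374·cos11.3° − 30·2.957 = 278.0; c'Δl = 32.83; W sinα = 73.3
Slice 3: Δl = 1.4/cos20.2° = 1.492 m; N'_3 = 176·cos20.2° − 25·1.492 = 127.9; c'Δl = 16.56; W sinα = 60.8
Slice 4: Δl = 2.8/cos29.4° = 3.214 m; N'_4 = 300·cos29.4° − 23·3.214 = 187.4; c'Δl = 35.67; W sinα = 147.3
Slice 5: Δl = 1.2/cos39.0° = 1.544 m; N'_5 = 97·cos39.0° − 19·1.544 = 46.0; c'Δl = 17.14; W sinα = 61.0
Slice 6: Δl = 2.9/cos50.6° = 4.569 m; N'_6 = 120·cos50.6° − 12·4.569 = 21.3; c'Δl = 50.71; W sinα = 92.7
Σc'Δl = 186.2 kN/m; ΣN' = 799.7 kN/m; ΣW sinα = 433.6 kN/m
Resisting = 186.2 + 799.7·tan33.2° = 186.2 + 523.3 = 709.5 kN/m
FS = 709.5 / 433.6 = 1.636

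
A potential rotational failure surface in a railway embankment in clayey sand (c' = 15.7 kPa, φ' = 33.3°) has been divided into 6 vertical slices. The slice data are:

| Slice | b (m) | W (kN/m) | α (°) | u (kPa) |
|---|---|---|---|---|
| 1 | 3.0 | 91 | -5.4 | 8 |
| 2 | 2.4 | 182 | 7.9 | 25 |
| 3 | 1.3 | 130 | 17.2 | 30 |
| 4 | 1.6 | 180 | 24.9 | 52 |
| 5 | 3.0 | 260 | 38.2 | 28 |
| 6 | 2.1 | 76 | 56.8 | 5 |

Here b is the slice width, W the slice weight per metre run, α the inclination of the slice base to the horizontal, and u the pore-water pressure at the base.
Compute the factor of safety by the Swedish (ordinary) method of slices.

FS = 1.57

Ordinary method of slices: FS = Σ[c'·Δl_i + (W_i cosα_i − u_i·Δl_i)·tanφ'] / Σ W_i sinα_i, with Δl_i = b_i / cosα_i.
Slice 1: Δl = 3.0/cos(-5.4°) = 3.013 m; N'_1 = 91·cos(-5.4°) − 8·3.013 = 66.5; c'Δl = 47.31; W sinα = -8.6
Slice 2: Δl = 2.4/cos7.9° = 2.423 m; N'_2 = 182·cos7.9° − 25·2.423 = 119.7; c'Δl = 38.04; W sinα = 25.0
Slice 3: Δl = 1.3/cos17.2° = 1.361 m; N'_3 = 130·cos17.2° − 30·1.361 = 83.4; c'Δl = 21.37; W sinα = 38.4
Slice 4: Δl = 1.6/cos24.9° = 1.764 m; N'_4 = 180·cos24.9° − 52·1.764 = 71.5; c'Δl = 27.69; W sinα = 75.8
Slice 5: Δl = 3.0/cos38.2° = 3.817 m; N'_5 = 260·cos38.2° − 28·3.817 = 97.4; c'Δl = 59.93; W sinα = 160.8
Slice 6: Δl = 2.1/cos56.8° = 3.835 m; N'_6 = 76·cos56.8° − 5·3.835 = 22.4; c'Δl = 60.21; W sinα = 63.6
Σc'Δl = 254.6 kN/m; ΣN' = 461.0 kN/m; ΣW sinα = 355.1 kN/m
Resisting = 254.6 + 461.0·tan33.3° = 254.6 + 302.8 = 557.4 kN/m
FS = 557.4 / 355.1 = 1.570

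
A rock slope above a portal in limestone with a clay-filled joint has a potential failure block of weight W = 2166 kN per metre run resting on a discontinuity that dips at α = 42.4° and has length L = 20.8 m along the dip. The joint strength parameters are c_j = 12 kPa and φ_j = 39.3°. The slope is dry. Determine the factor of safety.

FS = 1.07

Resolving the block weight along and normal to the plane and applying the Mohr–Coulomb strength on the joint:
N' = W cosα = 2166·cos42.4° = 1599.5 kN/m
Driving force T = W sinα = 2166·sin42.4° = 1460.5 kN/m
Resisting force R = c_j·L + N'·tanφ_j = 12·20.8 + 1599.5·tan39.3° = 249.6 + 1309.2 = 1558.8 kN/m
FS = R / T = 1558.8 / 1460.5 = 1.067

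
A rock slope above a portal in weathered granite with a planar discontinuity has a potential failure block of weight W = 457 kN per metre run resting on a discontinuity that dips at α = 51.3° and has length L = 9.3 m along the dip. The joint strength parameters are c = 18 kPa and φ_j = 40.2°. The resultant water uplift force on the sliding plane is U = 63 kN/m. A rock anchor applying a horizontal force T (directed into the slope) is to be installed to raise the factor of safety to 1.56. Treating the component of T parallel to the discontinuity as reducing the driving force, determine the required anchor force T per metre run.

Resolving forces along and normal to the sliding plane, with the horizontal anchor force T adding T·sinα to the effective normal force and T·cosα acting up the plane against the driving force:
FS = [cL + (W cosα − U + T sinα) tanφ_j] / [W sinα − T cosα]
Without the anchor: N' = 222.7 kN/m, driving T_d = 356.7 kN/m, resisting R = 18·9.3 + 222.7·tan40.2° = 355.6 kN/m, FS = 1.00.
Setting FS = 1.56 and solving for T:
1.56·(356.7 − T cos51.3°) = 355.6 + T sin51.3°·tan40.2°
T·(sin51.3°·tan40.2° + 1.56·cos51.3°) = 1.56·356.7 − 355.6
T·(0.7804·0.8451 + 1.56·0.6252) = 556.4 − 355.6 = 200.8
T·1.6349 = 200.8
T = 122.8 kN/m

T = 123 kN/m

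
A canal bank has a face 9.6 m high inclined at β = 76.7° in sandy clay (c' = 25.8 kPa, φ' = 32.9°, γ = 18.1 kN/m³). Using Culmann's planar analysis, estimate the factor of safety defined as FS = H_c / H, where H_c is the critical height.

FS = 1.74

H_c = (4c'/γ) · sinβ cosφ' / [1 − cos(β − φ')]
    = (4·25.8/18.1) · sin76.7°·cos32.9° / [1 − cos43.8°]
    = 5.702 · 0.8171 / 0.2782 = 16.74 m
FS = H_c / H = 16.74 / 9.6 = 1.744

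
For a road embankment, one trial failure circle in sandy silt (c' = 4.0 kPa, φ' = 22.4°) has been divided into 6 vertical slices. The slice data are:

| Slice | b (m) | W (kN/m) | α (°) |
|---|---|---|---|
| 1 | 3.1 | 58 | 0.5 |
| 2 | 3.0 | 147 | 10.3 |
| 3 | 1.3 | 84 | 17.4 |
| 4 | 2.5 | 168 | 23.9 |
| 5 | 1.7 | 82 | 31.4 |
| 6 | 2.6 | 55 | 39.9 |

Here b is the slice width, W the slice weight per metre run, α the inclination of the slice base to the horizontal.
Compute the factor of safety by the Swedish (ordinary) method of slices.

FS = 1.46

Ordinary method of slices: FS = Σ[c'·Δl_i + (W_i cosα_i)·tanφ'] / Σ W_i sinα_i, with Δl_i = b_i / cosα_i.
Slice 1: Δl = 3.1/cos0.5° = 3.100 m; N'_1 = 58·cos0.5° = 58.0; c'Δl = 12.40; W sinα = 0.5
Slice 2: Δl = 3.0/cos10.3° = 3.049 m; N'_2 = 147·cos10.3° = 144.6; c'Δl = 12.20; W sinα = 26.3
Slice 3: Δl = 1.3/cos17.4° = 1.362 m; N'_3 = 84·cos17.4° = 80.2; c'Δl = 5.45; W sinα = 25.1
Slice 4: Δl = 2.5/cos23.9° = 2.734 m; N'_4 = 168·cos23.9° = 153.6; c'Δl = 10.94; W sinα = 68.1
Slice 5: Δl = 1.7/cos31.4° = 1.992 m; N'_5 = 82·cos31.4° = 70.0; c'Δl = 7.97; W sinα = 42.7
Slice 6: Δl = 2.6/cos39.9° = 3.389 m; N'_6 = 55·cos39.9° = 42.2; c'Δl = 13.56; W sinα = 35.3
Σc'Δl = 62.5 kN/m; ΣN' = 548.6 kN/m; ΣW sinα = 198.0 kN/m
Resisting = 62.5 + 548.6·tan22.4° = 62.5 + 226.1 = 288.6 kN/m
FS = 288.6 / 198.0 = 1.458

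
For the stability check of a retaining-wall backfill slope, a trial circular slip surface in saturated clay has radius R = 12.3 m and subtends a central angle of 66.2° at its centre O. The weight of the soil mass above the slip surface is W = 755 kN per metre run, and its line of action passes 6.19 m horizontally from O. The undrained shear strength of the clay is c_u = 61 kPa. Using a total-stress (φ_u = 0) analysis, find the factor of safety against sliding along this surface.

FS = 2.28

Taking moments about the centre O, the resisting moment is provided by the undrained shear strength acting along the arc:
Arc length L_a = R·θ = 12.3·(66.2°·π/180) = 12.3·1.1554 = 14.21 m
M_R = c_u·L_a·R = 61·14.21·12.3 = 10662.9 kN·m/m
M_D = W·d = 755·6.19 = 4673.5 kN·m/m
FS = M_R / M_D = 10662.9 / 4673.5 = 2.282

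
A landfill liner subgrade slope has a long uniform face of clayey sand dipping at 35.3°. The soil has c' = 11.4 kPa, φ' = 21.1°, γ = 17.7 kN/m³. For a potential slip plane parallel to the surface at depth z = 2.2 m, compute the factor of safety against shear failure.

For an infinite slope with a slip plane parallel to the surface (no pore pressure): FS = [c' + γz cos²β tanφ'] / [γz sinβ cosβ].
γz = 17.7·2.2 = 38.94 kN/m²
Numerator = 11.4 + 38.94·cos²35.3°·tan21.1° = 11.4 + 38.94·0.6661·0.3859 = 21.408 kPa
Denominator = 38.94·sin35.3°·cos35.3° = 38.94·0.5779·0.8161 = 18.365 kPa
FS = 21.408 / 18.365 = 1.166

FS = 1.17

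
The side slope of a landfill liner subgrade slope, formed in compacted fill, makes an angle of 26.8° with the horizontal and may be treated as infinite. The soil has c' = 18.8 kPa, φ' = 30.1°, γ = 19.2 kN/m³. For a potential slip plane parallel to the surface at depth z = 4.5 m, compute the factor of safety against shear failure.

For an infinite slope with a slip plane parallel to the surface (no pore pressure): FS = [c' + γz cos²β tanφ'] / [γz sinβ cosβ].
γz = 19.2·4.5 = 86.40 kN/m²
Numerator = 18.8 + 86.40·cos²26.8°·tan30.1° = 18.8 + 86.40·0.7967·0.5797 = 58.703 kPa
Denominator = 86.40·sin26.8°·cos26.8° = 86.40·0.4509·0.8926 = 34.771 kPa
FS = 58.703 / 34.771 = 1.688

FS = 1.69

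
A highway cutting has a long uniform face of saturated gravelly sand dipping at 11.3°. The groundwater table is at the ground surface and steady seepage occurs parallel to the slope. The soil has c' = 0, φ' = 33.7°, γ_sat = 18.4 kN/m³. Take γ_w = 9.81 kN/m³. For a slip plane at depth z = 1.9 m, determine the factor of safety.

FS = 1.56

With seepage parallel to the slope and the water table at the surface, the effective normal stress on the slip plane uses the buoyant unit weight γ' = γ_sat − γ_w while the driving shear stress uses γ_sat:
FS = [c' + γ' z cos²β tanφ'] / [γ_sat z sinβ cosβ]
(For c' = 0 this reduces to FS = (γ'/γ_sat)·tanφ'/tanβ.)
γ' = 18.4 − 9.81 = 8.59 kN/m³
Numerator = 0.0 + 8.59·1.9·cos²11.3°·tan33.7° = 0.0 + 8.59·1.9·0.9616·0.6669 = 10.467 kPa
Denominator = 18.4·1.9·sin11.3°·cos11.3° = 18.4·1.9·0.1959·0.9806 = 6.717 kPa
FS = 10.467 / 6.717 = 1.558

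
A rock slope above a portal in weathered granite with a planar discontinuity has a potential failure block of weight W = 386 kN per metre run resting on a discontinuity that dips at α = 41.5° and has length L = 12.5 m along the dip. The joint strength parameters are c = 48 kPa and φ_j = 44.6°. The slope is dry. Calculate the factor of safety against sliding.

FS = 3.46

Resolving the block weight along and normal to the plane and applying the Mohr–Coulomb strength on the joint:
N' = W cosα = 386·cos41.5° = 289.1 kN/m
Driving force T = W sinα = 386·sin41.5° = 255.8 kN/m
Resisting force R = c·L + N'·tanφ_j = 48·12.5 + 289.1·tan44.6° = 600.0 + 285.1 = 885.1 kN/m
FS = R / T = 885.1 / 255.8 = 3.460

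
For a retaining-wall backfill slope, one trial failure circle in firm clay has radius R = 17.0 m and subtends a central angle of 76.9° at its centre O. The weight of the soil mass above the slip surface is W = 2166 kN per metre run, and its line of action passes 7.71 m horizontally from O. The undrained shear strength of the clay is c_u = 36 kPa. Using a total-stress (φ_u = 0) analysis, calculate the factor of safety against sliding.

FS = 0.84

Taking moments about the centre O, the resisting moment is provided by the undrained shear strength acting along the arc:
Arc length L_a = R·θ = 17.0·(76.9°·π/180) = 17.0·1.3422 = 22.82 m
M_R = c_u·L_a·R = 36·22.82·17.0 = 13963.8 kN·m/m
M_D = W·d = 2166·7.71 = 16699.9 kN·m/m
FS = M_R / M_D = 13963.8 / 16699.9 = 0.836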